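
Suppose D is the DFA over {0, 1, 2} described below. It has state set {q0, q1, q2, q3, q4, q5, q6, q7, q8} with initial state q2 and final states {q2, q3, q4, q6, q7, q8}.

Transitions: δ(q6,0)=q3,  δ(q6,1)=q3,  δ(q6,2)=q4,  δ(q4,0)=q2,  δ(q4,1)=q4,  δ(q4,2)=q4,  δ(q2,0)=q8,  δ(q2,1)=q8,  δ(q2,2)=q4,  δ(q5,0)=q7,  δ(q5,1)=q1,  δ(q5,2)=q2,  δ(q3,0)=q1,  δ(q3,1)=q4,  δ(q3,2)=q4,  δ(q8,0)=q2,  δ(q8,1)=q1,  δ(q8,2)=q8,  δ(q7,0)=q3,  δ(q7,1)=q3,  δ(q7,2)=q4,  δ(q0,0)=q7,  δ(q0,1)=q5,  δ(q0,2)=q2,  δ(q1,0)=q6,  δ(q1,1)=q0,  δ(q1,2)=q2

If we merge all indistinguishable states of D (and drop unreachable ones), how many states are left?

P0 = {q2,q3,q4,q6,q7,q8} | {q0,q1,q5}.
On input 0, block {q2,q3,q4,q6,q7,q8} splits into {q2,q4,q6,q7,q8} and {q3}.
Split {q2,q4,q6,q7,q8} by δ(·,0) → {q2,q4,q8} and {q6,q7}.
Split {q2,q4,q8} by δ(·,1) → {q2,q4} and {q8}.
On input 0, block {q2,q4} splits into {q2} and {q4}.
The partition is now stable with 6 blocks: {q2} | {q0,q1,q5} | {q3} | {q6,q7} | {q8} | {q4}.

6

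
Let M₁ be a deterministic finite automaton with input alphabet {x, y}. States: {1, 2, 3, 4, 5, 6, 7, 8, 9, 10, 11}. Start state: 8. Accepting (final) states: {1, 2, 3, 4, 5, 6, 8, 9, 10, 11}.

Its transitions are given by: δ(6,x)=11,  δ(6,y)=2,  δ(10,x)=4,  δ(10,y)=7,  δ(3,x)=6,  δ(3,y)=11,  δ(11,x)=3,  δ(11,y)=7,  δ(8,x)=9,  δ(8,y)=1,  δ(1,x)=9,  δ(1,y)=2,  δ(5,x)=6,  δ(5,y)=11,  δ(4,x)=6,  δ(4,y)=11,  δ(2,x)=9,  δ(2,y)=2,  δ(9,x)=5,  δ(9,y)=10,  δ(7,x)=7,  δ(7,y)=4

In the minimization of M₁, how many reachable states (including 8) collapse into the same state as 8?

3

Every state is reachable, so we keep all 11.
Initial partition by acceptance: {1,2,3,4,5,6,8,9,10,11} | {7}.
Split {1,2,3,4,5,6,8,9,10,11} by δ(·,y) → {1,2,3,4,5,6,8,9} and {10,11}.
Refine {1,2,3,4,5,6,8,9} on symbol x: members go to different blocks, giving {1,2,3,4,5,8,9} and {6}.
Split {1,2,3,4,5,8,9} by δ(·,x) → {1,2,8,9} and {3,4,5}.
On input x, block {1,2,8,9} splits into {1,2,8} and {9}.
The partition is now stable with 6 blocks: {1,2,8} | {7} | {10,11} | {6} | {3,4,5} | {9}.
The equivalence class containing 8 is {1,2,8}, of size 3.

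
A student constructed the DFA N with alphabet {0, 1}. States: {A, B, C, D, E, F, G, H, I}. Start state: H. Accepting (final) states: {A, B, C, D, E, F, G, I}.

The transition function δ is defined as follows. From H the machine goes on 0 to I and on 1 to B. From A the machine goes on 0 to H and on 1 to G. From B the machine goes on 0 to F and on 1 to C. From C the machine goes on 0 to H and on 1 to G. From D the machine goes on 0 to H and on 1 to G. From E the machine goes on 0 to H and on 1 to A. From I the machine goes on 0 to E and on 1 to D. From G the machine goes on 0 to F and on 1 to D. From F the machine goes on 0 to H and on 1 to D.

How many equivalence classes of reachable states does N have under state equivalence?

All states are reachable from the start state.
P0 = {A,B,C,D,E,F,G,I} | {H}.
Split {A,B,C,D,E,F,G,I} by δ(·,0) → {A,C,D,E,F} and {B,G,I}.
On input 1, block {A,C,D,E,F} splits into {A,C,D} and {E,F}.
No further refinement is possible. Final partition (4 blocks): {A,C,D} | {H} | {B,G,I} | {E,F}.

4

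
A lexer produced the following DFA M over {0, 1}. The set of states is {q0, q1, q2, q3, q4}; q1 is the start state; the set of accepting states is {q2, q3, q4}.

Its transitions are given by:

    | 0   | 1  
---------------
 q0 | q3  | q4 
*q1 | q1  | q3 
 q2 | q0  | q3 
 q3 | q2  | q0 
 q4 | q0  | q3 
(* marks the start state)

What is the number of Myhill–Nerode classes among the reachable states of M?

P0 = {q2,q3,q4} | {q0,q1}.
Refine {q2,q3,q4} on symbol 0: members go to different blocks, giving {q2,q4} and {q3}.
Split {q0,q1} by δ(·,0) → {q0} and {q1}.
The partition is now stable with 4 blocks: {q2,q4} | {q0} | {q3} | {q1}.

4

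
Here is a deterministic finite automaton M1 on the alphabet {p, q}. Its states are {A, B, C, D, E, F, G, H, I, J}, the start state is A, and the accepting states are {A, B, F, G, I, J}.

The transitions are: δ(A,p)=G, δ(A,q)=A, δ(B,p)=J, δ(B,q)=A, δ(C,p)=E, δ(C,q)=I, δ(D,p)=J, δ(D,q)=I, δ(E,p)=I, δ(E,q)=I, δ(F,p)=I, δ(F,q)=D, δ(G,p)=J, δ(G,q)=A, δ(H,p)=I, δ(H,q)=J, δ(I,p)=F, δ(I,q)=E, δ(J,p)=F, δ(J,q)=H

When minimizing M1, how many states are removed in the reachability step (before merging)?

2

No path from A leads to B, C; the other 8 states are all reachable.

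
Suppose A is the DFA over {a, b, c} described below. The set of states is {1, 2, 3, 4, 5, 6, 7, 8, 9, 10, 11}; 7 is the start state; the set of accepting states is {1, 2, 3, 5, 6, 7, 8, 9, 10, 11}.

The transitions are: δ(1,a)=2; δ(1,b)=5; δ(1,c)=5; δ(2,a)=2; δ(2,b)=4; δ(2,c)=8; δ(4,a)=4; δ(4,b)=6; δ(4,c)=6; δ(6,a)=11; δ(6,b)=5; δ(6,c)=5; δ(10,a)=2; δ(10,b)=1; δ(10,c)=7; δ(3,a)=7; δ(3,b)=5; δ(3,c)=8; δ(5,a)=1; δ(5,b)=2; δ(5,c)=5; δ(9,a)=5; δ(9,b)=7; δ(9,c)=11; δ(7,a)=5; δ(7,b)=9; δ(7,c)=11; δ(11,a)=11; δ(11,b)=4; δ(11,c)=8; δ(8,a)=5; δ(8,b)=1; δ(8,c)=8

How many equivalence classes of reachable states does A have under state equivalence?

First remove the unreachable states {3,10}; 9 states remain.
P0 = {1,2,5,6,7,8,9,11} | {4}.
On input b, block {1,2,5,6,7,8,9,11} splits into {1,5,6,7,8,9} and {2,11}.
Split {1,5,6,7,8,9} by δ(·,a) → {5,7,8,9} and {1,6}.
Split {5,7,8,9} by δ(·,a) → {7,8,9} and {5}.
On input b, block {7,8,9} splits into {7,9} and {8}.
The partition is now stable with 6 blocks: {7,9} | {4} | {2,11} | {1,6} | {5} | {8}.

6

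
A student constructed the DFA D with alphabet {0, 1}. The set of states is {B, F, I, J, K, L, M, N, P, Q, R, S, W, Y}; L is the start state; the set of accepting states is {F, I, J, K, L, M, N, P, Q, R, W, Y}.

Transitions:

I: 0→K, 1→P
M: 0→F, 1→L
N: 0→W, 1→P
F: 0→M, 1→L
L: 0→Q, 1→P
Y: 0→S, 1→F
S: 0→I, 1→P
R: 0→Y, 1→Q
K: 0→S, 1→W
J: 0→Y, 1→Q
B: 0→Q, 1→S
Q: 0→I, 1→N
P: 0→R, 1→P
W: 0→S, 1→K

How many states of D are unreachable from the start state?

2

Starting at L and following transitions, the reachable set is {F, I, K, L, M, N, P, Q, R, S, W, Y}. That leaves B, J unreachable — 2 in total.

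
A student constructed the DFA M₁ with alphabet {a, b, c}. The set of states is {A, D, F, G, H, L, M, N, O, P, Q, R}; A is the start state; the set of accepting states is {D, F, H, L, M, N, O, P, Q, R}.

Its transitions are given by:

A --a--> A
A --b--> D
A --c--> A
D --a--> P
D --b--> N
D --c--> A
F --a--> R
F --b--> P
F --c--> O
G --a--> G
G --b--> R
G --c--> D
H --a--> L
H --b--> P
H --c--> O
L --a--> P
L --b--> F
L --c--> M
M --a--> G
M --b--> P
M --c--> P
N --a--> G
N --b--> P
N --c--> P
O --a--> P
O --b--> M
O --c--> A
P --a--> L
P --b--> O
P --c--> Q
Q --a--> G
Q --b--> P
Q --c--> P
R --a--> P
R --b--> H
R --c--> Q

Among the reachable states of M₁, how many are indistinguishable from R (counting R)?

Start with accepting vs non-accepting: {D,F,H,L,M,N,O,P,Q,R} | {A,G}.
On input a, block {D,F,H,L,M,N,O,P,Q,R} splits into {D,F,H,L,O,P,R} and {M,N,Q}.
On input b, block {D,F,H,L,O,P,R} splits into {F,H,L,P,R} and {D,O}.
Refine {F,H,L,P,R} on symbol b: members go to different blocks, giving {F,H,L,R} and {P}.
Split {F,H,L,R} by δ(·,a) → {F,H} and {L,R}.
On input b, block {A,G} splits into {A} and {G}.
The partition is now stable with 7 blocks: {F,H} | {A} | {M,N,Q} | {D,O} | {P} | {L,R} | {G}.
The equivalence class containing R is {L,R}, of size 2.

2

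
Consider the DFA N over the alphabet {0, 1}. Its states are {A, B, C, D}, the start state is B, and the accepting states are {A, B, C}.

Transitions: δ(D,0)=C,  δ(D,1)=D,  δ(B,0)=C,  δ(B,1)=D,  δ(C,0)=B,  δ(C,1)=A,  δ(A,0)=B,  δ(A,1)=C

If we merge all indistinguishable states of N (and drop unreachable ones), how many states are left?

3

Initial partition by acceptance: {A,B,C} | {D}.
Refine {A,B,C} on symbol 1: members go to different blocks, giving {A,C} and {B}.
The partition is now stable with 3 blocks: {A,C} | {D} | {B}.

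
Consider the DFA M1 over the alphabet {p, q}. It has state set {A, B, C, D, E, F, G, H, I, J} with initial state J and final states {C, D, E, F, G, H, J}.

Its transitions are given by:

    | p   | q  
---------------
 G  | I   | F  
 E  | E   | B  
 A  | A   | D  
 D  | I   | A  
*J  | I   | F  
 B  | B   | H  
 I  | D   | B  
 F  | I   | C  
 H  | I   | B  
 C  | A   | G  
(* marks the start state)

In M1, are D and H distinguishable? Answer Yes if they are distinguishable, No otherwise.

No

States {E} cannot be reached from the start state, so discard them.
Start with accepting vs non-accepting: {C,D,F,G,H,J} | {A,B,I}.
Refine {C,D,F,G,H,J} on symbol q: members go to different blocks, giving {C,F,G,J} and {D,H}.
On input p, block {A,B,I} splits into {A,B} and {I}.
Refine {C,F,G,J} on symbol p: members go to different blocks, giving {F,G,J} and {C}.
Split {F,G,J} by δ(·,q) → {G,J} and {F}.
No further refinement is possible. Final partition (6 blocks): {G,J} | {A,B} | {D,H} | {I} | {C} | {F}.
D and H lie in the same block of the stable partition, so they are equivalent — no string distinguishes them.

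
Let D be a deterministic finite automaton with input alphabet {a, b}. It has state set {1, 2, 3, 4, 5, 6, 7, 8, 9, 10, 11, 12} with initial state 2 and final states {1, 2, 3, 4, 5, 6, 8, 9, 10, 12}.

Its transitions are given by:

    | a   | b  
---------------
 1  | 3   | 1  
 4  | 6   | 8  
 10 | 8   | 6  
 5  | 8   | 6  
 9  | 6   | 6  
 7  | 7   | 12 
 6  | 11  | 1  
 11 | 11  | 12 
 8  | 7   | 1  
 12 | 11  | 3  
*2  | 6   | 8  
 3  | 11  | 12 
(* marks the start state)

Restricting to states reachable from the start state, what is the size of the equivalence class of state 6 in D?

2

States {4,5,9,10} cannot be reached from the start state, so discard them.
Initial partition by acceptance: {1,2,3,6,8,12} | {7,11}.
Refine {1,2,3,6,8,12} on symbol a: members go to different blocks, giving {3,6,8,12} and {1,2}.
On input b, block {3,6,8,12} splits into {3,12} and {6,8}.
Split {1,2} by δ(·,a) → {1} and {2}.
No further refinement is possible. Final partition (5 blocks): {3,12} | {7,11} | {1} | {6,8} | {2}.
State 6 belongs to the block {6,8}, which has 2 states.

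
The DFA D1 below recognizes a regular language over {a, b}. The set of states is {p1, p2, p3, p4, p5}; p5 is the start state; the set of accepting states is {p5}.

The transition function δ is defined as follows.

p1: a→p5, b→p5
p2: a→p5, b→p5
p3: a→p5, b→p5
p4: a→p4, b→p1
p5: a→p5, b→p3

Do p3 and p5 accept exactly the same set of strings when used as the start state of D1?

No

States {p1,p2,p4} cannot be reached from the start state, so discard them.
Start with accepting vs non-accepting: {p5} | {p3}.
Stable partition: {p5} | {p3} — 2 equivalence classes.
p3 and p5 end up in different blocks, so they are distinguishable. For instance, the string 'ε' is accepted from only p5.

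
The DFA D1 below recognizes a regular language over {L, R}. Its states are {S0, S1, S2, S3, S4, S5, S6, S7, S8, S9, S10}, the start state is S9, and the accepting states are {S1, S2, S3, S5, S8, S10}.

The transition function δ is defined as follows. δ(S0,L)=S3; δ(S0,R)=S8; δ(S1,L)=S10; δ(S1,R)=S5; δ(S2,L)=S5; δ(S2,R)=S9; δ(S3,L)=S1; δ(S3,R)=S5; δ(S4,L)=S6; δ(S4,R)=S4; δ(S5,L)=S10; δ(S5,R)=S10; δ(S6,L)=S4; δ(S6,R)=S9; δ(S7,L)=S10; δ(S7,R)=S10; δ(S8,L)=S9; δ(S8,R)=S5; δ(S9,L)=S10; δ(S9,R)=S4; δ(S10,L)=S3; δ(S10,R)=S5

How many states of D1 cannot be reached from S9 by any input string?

4

Starting at S9 and following transitions, the reachable set is {S1, S3, S4, S5, S6, S9, S10}. That leaves S0, S2, S7, S8 unreachable — 4 in total.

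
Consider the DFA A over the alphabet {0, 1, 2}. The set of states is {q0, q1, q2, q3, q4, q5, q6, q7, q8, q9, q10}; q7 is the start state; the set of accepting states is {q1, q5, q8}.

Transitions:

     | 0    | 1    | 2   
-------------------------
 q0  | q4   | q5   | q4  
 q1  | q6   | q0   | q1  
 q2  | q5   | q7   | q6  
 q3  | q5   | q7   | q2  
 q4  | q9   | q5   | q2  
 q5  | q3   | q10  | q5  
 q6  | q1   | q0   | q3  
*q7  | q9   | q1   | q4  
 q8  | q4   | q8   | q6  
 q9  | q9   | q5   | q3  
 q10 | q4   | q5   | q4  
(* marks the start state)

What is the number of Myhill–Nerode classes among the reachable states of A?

States {q8} cannot be reached from the start state, so discard them.
Initial partition by acceptance: {q1,q5} | {q0,q2,q3,q4,q6,q7,q9,q10}.
On input 0, block {q0,q2,q3,q4,q6,q7,q9,q10} splits into {q0,q4,q7,q9,q10} and {q2,q3,q6}.
Refine {q0,q4,q7,q9,q10} on symbol 2: members go to different blocks, giving {q0,q7,q10} and {q4,q9}.
Stable partition: {q1,q5} | {q0,q7,q10} | {q2,q3,q6} | {q4,q9} — 4 equivalence classes.

4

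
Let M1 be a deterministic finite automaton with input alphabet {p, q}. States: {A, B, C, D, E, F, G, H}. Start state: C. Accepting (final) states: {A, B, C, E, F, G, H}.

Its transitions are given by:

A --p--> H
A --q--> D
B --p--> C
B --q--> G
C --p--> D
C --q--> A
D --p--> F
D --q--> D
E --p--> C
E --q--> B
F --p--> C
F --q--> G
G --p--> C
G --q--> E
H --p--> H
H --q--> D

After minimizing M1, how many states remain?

Every state is reachable, so we keep all 8.
Start with accepting vs non-accepting: {A,B,C,E,F,G,H} | {D}.
On input p, block {A,B,C,E,F,G,H} splits into {A,B,E,F,G,H} and {C}.
Split {A,B,E,F,G,H} by δ(·,p) → {B,E,F,G} and {A,H}.
The partition is now stable with 4 blocks: {B,E,F,G} | {D} | {C} | {A,H}.

4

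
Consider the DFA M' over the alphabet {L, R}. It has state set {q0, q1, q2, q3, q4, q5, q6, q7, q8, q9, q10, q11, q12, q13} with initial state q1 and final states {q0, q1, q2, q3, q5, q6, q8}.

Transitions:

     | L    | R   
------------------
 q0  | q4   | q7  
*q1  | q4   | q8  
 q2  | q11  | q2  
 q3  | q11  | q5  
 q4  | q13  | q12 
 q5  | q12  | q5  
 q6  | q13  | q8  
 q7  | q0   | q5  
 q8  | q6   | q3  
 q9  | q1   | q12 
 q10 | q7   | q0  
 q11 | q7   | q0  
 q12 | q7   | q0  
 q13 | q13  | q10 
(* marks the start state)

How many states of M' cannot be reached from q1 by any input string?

No path from q1 leads to q2, q9; the other 12 states are all reachable.

2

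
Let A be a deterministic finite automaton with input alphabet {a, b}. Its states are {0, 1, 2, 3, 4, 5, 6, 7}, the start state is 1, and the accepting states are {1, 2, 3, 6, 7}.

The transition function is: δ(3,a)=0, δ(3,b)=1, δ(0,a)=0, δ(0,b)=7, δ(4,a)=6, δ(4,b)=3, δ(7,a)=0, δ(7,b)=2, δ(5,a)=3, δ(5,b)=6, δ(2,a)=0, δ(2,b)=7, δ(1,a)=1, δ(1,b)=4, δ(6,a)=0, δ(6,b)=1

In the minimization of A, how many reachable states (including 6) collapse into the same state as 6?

2

States {5} cannot be reached from the start state, so discard them.
P0 = {1,2,3,6,7} | {0,4}.
Split {1,2,3,6,7} by δ(·,a) → {2,3,6,7} and {1}.
Split {2,3,6,7} by δ(·,b) → {2,7} and {3,6}.
On input a, block {0,4} splits into {0} and {4}.
Stable partition: {2,7} | {0} | {1} | {3,6} | {4} — 5 equivalence classes.
The equivalence class containing 6 is {3,6}, of size 2.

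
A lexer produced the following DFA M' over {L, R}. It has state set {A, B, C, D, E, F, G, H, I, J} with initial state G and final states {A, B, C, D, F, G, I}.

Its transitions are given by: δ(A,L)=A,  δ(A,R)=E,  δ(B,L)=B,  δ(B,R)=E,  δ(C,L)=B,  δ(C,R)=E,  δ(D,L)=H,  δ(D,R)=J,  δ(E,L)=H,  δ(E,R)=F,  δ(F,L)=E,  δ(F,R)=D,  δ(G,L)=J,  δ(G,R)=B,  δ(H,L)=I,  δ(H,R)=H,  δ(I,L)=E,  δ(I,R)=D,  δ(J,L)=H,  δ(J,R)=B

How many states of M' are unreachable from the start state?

No path from G leads to A, C; the other 8 states are all reachable.

2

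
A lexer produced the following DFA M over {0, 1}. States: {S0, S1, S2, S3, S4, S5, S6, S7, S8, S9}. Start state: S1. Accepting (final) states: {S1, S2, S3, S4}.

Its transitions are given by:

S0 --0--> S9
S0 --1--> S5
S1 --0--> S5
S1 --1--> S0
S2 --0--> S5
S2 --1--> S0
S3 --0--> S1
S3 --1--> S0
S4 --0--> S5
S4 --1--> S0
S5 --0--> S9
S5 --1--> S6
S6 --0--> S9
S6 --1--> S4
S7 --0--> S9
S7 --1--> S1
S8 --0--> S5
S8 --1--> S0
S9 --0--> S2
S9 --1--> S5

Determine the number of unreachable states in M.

BFS from S1 reaches {S0, S1, S2, S4, S5, S6, S9}; the 3 state(s) S3, S7, S8 are never visited.

3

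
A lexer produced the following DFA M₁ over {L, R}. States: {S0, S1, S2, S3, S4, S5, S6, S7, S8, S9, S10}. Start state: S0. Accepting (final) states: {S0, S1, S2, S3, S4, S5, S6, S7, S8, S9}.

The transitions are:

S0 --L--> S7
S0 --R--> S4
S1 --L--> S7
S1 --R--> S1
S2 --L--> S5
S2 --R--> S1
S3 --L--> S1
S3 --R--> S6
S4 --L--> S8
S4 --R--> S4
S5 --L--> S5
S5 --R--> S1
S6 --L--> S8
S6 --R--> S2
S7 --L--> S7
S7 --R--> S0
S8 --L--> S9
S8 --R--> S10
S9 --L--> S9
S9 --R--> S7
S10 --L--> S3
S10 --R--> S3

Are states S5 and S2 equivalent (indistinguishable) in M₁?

P0 = {S0,S1,S2,S3,S4,S5,S6,S7,S8,S9} | {S10}.
Refine {S0,S1,S2,S3,S4,S5,S6,S7,S8,S9} on symbol R: members go to different blocks, giving {S0,S1,S2,S3,S4,S5,S6,S7,S9} and {S8}.
On input L, block {S0,S1,S2,S3,S4,S5,S6,S7,S9} splits into {S0,S1,S2,S3,S5,S7,S9} and {S4,S6}.
Refine {S0,S1,S2,S3,S5,S7,S9} on symbol R: members go to different blocks, giving {S1,S2,S5,S7,S9} and {S0,S3}.
On input R, block {S1,S2,S5,S7,S9} splits into {S1,S2,S5,S9} and {S7}.
Split {S1,S2,S5,S9} by δ(·,L) → {S2,S5,S9} and {S1}.
Refine {S2,S5,S9} on symbol R: members go to different blocks, giving {S2,S5} and {S9}.
On input R, block {S4,S6} splits into {S4} and {S6}.
Refine {S0,S3} on symbol L: members go to different blocks, giving {S0} and {S3}.
No further refinement is possible. Final partition (10 blocks): {S2,S5} | {S10} | {S8} | {S4} | {S0} | {S7} | {S1} | {S9} | {S6} | {S3}.
S5 and S2 lie in the same block of the stable partition, so they are equivalent — no string distinguishes them.

Yes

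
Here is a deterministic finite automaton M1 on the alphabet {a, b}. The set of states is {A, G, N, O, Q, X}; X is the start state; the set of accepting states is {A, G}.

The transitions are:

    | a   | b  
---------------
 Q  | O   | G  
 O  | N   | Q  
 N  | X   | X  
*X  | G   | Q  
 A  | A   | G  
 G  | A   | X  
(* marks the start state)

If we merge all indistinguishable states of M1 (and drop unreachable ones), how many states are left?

All states are reachable from the start state.
Start with accepting vs non-accepting: {A,G} | {N,O,Q,X}.
Refine {A,G} on symbol b: members go to different blocks, giving {A} and {G}.
Refine {N,O,Q,X} on symbol a: members go to different blocks, giving {N,O,Q} and {X}.
Split {N,O,Q} by δ(·,a) → {O,Q} and {N}.
On input a, block {O,Q} splits into {Q} and {O}.
The partition is now stable with 6 blocks: {A} | {Q} | {G} | {X} | {N} | {O}.

6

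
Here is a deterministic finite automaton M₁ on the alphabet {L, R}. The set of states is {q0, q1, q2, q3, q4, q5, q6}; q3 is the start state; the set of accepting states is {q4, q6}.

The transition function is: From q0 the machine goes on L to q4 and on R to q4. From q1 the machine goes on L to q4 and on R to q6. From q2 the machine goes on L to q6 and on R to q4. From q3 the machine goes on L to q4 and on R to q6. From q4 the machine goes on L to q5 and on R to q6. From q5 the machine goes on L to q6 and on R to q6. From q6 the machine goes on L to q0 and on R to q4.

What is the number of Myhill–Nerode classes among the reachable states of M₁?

2

States {q1,q2} cannot be reached from the start state, so discard them.
P0 = {q4,q6} | {q0,q3,q5}.
No further refinement is possible. Final partition (2 blocks): {q4,q6} | {q0,q3,q5}.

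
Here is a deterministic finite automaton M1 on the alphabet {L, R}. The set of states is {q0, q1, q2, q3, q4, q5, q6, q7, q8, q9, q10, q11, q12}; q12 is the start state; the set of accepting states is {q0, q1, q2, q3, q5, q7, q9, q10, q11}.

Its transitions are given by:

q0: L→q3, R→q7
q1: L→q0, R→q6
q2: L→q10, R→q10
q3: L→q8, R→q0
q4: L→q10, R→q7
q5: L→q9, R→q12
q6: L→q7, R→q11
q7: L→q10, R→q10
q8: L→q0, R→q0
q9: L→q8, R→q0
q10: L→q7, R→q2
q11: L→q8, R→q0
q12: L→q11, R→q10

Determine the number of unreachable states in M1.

Starting at q12 and following transitions, the reachable set is {q0, q2, q3, q7, q8, q10, q11, q12}. That leaves q1, q4, q5, q6, q9 unreachable — 5 in total.

5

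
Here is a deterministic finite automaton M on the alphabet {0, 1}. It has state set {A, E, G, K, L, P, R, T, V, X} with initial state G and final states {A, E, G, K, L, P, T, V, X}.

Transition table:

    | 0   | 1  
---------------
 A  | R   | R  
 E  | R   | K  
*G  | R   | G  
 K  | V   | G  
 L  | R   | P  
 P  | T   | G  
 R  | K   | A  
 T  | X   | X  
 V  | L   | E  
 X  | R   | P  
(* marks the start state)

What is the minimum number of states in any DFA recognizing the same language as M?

6

Start with accepting vs non-accepting: {A,E,G,K,L,P,T,V,X} | {R}.
Refine {A,E,G,K,L,P,T,V,X} on symbol 0: members go to different blocks, giving {A,E,G,L,X} and {K,P,T,V}.
Refine {A,E,G,L,X} on symbol 1: members go to different blocks, giving {E,L,X} and {G} and {A}.
Split {K,P,T,V} by δ(·,0) → {T,V} and {K,P}.
No further refinement is possible. Final partition (6 blocks): {E,L,X} | {R} | {T,V} | {G} | {A} | {K,P}.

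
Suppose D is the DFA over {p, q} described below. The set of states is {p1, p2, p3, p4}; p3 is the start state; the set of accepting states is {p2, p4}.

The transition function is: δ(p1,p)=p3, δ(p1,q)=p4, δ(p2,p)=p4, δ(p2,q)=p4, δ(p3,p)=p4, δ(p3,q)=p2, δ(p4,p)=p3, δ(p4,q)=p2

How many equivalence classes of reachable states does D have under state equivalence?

3

States {p1} cannot be reached from the start state, so discard them.
Start with accepting vs non-accepting: {p2,p4} | {p3}.
On input p, block {p2,p4} splits into {p2} and {p4}.
Stable partition: {p2} | {p3} | {p4} — 3 equivalence classes.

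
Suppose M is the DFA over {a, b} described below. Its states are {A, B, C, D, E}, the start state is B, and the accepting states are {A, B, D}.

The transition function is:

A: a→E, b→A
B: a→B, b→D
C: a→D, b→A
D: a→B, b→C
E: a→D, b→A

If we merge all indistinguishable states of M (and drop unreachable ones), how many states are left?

Start with accepting vs non-accepting: {A,B,D} | {C,E}.
Split {A,B,D} by δ(·,a) → {B,D} and {A}.
Refine {B,D} on symbol b: members go to different blocks, giving {B} and {D}.
The partition is now stable with 4 blocks: {B} | {C,E} | {A} | {D}.

4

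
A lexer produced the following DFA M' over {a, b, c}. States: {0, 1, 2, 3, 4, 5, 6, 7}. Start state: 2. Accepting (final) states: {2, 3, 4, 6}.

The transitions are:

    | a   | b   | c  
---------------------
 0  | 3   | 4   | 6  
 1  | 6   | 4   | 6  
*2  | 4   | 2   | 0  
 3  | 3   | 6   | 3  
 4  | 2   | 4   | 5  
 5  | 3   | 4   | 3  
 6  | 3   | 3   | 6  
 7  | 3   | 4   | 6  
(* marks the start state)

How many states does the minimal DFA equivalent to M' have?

States {1,7} cannot be reached from the start state, so discard them.
Initial partition by acceptance: {2,3,4,6} | {0,5}.
Refine {2,3,4,6} on symbol c: members go to different blocks, giving {2,4} and {3,6}.
No further refinement is possible. Final partition (3 blocks): {2,4} | {0,5} | {3,6}.

3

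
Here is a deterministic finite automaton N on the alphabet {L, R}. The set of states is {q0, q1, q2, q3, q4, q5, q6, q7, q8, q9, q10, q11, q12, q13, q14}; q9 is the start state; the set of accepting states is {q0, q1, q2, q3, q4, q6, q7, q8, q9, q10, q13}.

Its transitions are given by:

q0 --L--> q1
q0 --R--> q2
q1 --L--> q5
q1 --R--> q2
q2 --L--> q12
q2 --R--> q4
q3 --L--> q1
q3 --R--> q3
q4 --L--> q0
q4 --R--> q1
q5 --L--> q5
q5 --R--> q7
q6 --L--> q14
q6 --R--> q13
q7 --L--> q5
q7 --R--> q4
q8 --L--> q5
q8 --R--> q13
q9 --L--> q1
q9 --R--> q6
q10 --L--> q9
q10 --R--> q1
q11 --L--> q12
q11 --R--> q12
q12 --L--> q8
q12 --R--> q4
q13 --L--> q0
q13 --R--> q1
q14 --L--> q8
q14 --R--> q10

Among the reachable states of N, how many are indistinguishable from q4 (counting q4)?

States {q3,q11} cannot be reached from the start state, so discard them.
P0 = {q0,q1,q2,q4,q6,q7,q8,q9,q10,q13} | {q5,q12,q14}.
On input L, block {q0,q1,q2,q4,q6,q7,q8,q9,q10,q13} splits into {q0,q4,q9,q10,q13} and {q1,q2,q6,q7,q8}.
Refine {q0,q4,q9,q10,q13} on symbol L: members go to different blocks, giving {q4,q10,q13} and {q0,q9}.
On input L, block {q5,q12,q14} splits into {q12,q14} and {q5}.
On input L, block {q1,q2,q6,q7,q8} splits into {q1,q7,q8} and {q2,q6}.
Split {q1,q7,q8} by δ(·,R) → {q7,q8} and {q1}.
No further refinement is possible. Final partition (7 blocks): {q4,q10,q13} | {q12,q14} | {q7,q8} | {q0,q9} | {q5} | {q2,q6} | {q1}.
State q4 belongs to the block {q4,q10,q13}, which has 3 states.

3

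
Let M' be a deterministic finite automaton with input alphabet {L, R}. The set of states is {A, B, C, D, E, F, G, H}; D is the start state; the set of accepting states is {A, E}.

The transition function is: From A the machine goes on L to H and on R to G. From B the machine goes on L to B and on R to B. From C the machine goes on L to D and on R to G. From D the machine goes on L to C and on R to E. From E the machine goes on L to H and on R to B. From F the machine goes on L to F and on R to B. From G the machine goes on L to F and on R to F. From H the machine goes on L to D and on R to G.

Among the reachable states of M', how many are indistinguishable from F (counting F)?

3

Reachable states from the start: {B,C,D,E,F,G,H}. Unreachable: {A} — drop them.
Initial partition by acceptance: {E} | {B,C,D,F,G,H}.
Refine {B,C,D,F,G,H} on symbol R: members go to different blocks, giving {B,C,F,G,H} and {D}.
On input L, block {B,C,F,G,H} splits into {B,F,G} and {C,H}.
No further refinement is possible. Final partition (4 blocks): {E} | {B,F,G} | {D} | {C,H}.
The equivalence class containing F is {B,F,G}, of size 3.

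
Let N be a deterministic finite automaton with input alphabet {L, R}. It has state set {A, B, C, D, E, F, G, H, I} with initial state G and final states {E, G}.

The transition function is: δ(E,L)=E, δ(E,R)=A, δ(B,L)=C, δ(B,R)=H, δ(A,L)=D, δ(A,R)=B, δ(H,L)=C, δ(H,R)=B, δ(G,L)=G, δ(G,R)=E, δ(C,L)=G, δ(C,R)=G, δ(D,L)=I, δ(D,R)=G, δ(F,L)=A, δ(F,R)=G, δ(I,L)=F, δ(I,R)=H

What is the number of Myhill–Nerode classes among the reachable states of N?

Start with accepting vs non-accepting: {E,G} | {A,B,C,D,F,H,I}.
Split {E,G} by δ(·,R) → {E} and {G}.
Split {A,B,C,D,F,H,I} by δ(·,L) → {A,B,D,F,H,I} and {C}.
On input L, block {A,B,D,F,H,I} splits into {A,D,F,I} and {B,H}.
On input R, block {A,D,F,I} splits into {A,I} and {D,F}.
The partition is now stable with 6 blocks: {E} | {A,I} | {G} | {C} | {B,H} | {D,F}.

6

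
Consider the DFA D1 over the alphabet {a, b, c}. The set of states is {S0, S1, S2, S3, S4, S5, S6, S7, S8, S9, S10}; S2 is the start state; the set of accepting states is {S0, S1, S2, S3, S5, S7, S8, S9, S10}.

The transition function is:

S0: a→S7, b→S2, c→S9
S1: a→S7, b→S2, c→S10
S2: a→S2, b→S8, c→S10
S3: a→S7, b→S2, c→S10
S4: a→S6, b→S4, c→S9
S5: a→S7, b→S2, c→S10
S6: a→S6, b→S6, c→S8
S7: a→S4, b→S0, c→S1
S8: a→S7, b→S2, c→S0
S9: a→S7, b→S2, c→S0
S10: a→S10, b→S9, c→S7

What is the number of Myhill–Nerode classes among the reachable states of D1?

Reachable states from the start: {S0,S1,S2,S4,S6,S7,S8,S9,S10}. Unreachable: {S3,S5} — drop them.
Initial partition by acceptance: {S0,S1,S2,S7,S8,S9,S10} | {S4,S6}.
Refine {S0,S1,S2,S7,S8,S9,S10} on symbol a: members go to different blocks, giving {S0,S1,S2,S8,S9,S10} and {S7}.
On input a, block {S0,S1,S2,S8,S9,S10} splits into {S0,S1,S8,S9} and {S2,S10}.
Split {S0,S1,S8,S9} by δ(·,c) → {S0,S8,S9} and {S1}.
Split {S2,S10} by δ(·,c) → {S2} and {S10}.
The partition is now stable with 6 blocks: {S0,S8,S9} | {S4,S6} | {S7} | {S2} | {S1} | {S10}.

6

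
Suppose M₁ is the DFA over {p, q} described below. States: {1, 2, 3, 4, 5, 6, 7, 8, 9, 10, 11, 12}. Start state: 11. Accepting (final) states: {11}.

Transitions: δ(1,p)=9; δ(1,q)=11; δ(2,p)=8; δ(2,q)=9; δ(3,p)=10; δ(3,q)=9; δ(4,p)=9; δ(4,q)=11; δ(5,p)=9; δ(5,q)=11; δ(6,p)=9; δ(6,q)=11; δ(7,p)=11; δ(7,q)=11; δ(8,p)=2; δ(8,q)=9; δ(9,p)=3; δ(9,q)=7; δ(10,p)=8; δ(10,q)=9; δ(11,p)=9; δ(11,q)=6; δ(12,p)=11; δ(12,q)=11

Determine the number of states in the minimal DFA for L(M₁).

First remove the unreachable states {1,4,5,12}; 8 states remain.
Initial partition by acceptance: {11} | {2,3,6,7,8,9,10}.
Refine {2,3,6,7,8,9,10} on symbol p: members go to different blocks, giving {2,3,6,8,9,10} and {7}.
On input q, block {2,3,6,8,9,10} splits into {2,3,8,10} and {6} and {9}.
The partition is now stable with 5 blocks: {11} | {2,3,8,10} | {7} | {6} | {9}.

5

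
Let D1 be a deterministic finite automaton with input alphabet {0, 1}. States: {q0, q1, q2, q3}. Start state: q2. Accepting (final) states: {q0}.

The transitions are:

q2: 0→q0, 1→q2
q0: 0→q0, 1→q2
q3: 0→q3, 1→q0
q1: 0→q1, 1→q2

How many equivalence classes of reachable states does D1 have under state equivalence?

2

First remove the unreachable states {q1,q3}; 2 states remain.
Initial partition by acceptance: {q0} | {q2}.
No further refinement is possible. Final partition (2 blocks): {q0} | {q2}.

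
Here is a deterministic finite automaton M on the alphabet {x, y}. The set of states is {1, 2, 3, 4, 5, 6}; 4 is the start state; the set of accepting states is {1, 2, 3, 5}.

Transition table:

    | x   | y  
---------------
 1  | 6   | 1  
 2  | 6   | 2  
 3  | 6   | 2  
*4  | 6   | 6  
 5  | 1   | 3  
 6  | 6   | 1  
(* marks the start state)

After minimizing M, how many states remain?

3

First remove the unreachable states {2,3,5}; 3 states remain.
Initial partition by acceptance: {1} | {4,6}.
On input y, block {4,6} splits into {4} and {6}.
No further refinement is possible. Final partition (3 blocks): {1} | {4} | {6}.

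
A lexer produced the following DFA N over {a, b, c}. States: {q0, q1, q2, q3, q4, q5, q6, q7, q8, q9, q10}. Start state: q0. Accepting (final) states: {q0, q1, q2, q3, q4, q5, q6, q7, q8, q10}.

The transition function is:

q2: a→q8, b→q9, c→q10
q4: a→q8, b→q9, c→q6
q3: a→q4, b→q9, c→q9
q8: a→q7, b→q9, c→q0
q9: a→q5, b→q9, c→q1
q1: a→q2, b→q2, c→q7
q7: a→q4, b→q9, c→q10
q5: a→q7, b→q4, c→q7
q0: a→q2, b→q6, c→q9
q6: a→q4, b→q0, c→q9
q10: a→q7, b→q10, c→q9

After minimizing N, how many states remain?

First remove the unreachable states {q3}; 10 states remain.
Initial partition by acceptance: {q0,q1,q2,q4,q5,q6,q7,q8,q10} | {q9}.
Refine {q0,q1,q2,q4,q5,q6,q7,q8,q10} on symbol b: members go to different blocks, giving {q0,q1,q5,q6,q10} and {q2,q4,q7,q8}.
Refine {q0,q1,q5,q6,q10} on symbol b: members go to different blocks, giving {q0,q6,q10} and {q1,q5}.
Stable partition: {q0,q6,q10} | {q9} | {q2,q4,q7,q8} | {q1,q5} — 4 equivalence classes.

4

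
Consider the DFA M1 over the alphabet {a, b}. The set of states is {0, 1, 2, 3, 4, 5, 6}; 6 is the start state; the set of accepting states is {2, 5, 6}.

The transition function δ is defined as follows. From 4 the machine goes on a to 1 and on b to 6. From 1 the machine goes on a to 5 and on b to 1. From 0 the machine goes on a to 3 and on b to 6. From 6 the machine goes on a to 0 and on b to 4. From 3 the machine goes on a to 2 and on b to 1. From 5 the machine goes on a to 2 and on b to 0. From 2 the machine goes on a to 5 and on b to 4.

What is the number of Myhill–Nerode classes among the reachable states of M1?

Every state is reachable, so we keep all 7.
P0 = {2,5,6} | {0,1,3,4}.
Refine {2,5,6} on symbol a: members go to different blocks, giving {2,5} and {6}.
Refine {0,1,3,4} on symbol a: members go to different blocks, giving {0,4} and {1,3}.
No further refinement is possible. Final partition (4 blocks): {2,5} | {0,4} | {6} | {1,3}.

4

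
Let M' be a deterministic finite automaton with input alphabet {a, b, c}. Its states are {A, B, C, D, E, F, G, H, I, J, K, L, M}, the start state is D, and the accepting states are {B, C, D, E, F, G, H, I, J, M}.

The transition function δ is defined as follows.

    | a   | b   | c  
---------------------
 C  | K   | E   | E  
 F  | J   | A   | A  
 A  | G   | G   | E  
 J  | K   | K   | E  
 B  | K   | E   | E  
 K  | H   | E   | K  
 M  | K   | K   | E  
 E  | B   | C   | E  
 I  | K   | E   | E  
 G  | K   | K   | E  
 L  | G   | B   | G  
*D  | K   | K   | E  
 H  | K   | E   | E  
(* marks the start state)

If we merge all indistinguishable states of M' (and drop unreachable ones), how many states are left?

States {A,F,G,I,J,L,M} cannot be reached from the start state, so discard them.
P0 = {B,C,D,E,H} | {K}.
Refine {B,C,D,E,H} on symbol a: members go to different blocks, giving {B,C,D,H} and {E}.
Split {B,C,D,H} by δ(·,b) → {B,C,H} and {D}.
Stable partition: {B,C,H} | {K} | {E} | {D} — 4 equivalence classes.

4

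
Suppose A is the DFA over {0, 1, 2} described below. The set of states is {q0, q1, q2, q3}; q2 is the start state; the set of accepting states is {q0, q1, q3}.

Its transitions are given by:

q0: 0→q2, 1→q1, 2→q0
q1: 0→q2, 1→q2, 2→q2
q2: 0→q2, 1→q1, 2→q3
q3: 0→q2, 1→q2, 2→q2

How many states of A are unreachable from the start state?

No path from q2 leads to q0; the other 3 states are all reachable.

1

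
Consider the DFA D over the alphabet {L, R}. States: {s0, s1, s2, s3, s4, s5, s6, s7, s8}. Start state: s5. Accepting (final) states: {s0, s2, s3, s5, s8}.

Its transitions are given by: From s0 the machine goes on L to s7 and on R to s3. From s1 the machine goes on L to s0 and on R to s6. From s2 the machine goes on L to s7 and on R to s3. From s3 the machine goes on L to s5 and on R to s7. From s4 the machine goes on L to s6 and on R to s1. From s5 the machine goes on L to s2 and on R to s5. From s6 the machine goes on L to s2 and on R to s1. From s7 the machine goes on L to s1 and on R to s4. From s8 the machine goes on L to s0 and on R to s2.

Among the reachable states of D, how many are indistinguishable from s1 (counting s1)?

Reachable states from the start: {s0,s1,s2,s3,s4,s5,s6,s7}. Unreachable: {s8} — drop them.
Initial partition by acceptance: {s0,s2,s3,s5} | {s1,s4,s6,s7}.
On input L, block {s0,s2,s3,s5} splits into {s0,s2} and {s3,s5}.
Refine {s1,s4,s6,s7} on symbol L: members go to different blocks, giving {s1,s6} and {s4,s7}.
Refine {s3,s5} on symbol L: members go to different blocks, giving {s3} and {s5}.
Refine {s4,s7} on symbol R: members go to different blocks, giving {s4} and {s7}.
No further refinement is possible. Final partition (6 blocks): {s0,s2} | {s1,s6} | {s3} | {s4} | {s5} | {s7}.
The equivalence class containing s1 is {s1,s6}, of size 2.

2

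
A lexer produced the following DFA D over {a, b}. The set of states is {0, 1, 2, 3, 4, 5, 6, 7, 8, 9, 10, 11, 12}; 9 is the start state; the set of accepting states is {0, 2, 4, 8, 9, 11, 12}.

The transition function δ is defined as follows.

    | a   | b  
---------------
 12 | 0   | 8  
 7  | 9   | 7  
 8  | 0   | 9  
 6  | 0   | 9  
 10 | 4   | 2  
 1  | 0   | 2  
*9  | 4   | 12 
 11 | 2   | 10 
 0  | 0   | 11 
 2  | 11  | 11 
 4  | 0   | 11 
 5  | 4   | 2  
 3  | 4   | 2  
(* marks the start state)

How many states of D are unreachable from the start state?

BFS from 9 reaches {0, 2, 4, 8, 9, 10, 11, 12}; the 5 state(s) 1, 3, 5, 6, 7 are never visited.

5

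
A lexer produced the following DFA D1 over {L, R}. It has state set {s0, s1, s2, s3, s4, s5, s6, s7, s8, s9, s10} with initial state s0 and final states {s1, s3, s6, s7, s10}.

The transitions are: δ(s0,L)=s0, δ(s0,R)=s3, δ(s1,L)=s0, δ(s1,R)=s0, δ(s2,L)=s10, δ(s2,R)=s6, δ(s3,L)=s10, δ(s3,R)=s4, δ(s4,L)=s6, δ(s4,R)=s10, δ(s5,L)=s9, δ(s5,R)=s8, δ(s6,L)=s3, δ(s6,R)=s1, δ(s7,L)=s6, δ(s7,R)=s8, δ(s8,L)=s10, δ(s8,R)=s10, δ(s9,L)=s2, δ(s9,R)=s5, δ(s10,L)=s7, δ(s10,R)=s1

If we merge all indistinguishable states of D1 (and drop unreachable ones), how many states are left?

Reachable states from the start: {s0,s1,s3,s4,s6,s7,s8,s10}. Unreachable: {s2,s5,s9} — drop them.
Start with accepting vs non-accepting: {s1,s3,s6,s7,s10} | {s0,s4,s8}.
Refine {s1,s3,s6,s7,s10} on symbol L: members go to different blocks, giving {s3,s6,s7,s10} and {s1}.
Refine {s3,s6,s7,s10} on symbol R: members go to different blocks, giving {s3,s7} and {s6,s10}.
On input L, block {s0,s4,s8} splits into {s4,s8} and {s0}.
No further refinement is possible. Final partition (5 blocks): {s3,s7} | {s4,s8} | {s1} | {s6,s10} | {s0}.

5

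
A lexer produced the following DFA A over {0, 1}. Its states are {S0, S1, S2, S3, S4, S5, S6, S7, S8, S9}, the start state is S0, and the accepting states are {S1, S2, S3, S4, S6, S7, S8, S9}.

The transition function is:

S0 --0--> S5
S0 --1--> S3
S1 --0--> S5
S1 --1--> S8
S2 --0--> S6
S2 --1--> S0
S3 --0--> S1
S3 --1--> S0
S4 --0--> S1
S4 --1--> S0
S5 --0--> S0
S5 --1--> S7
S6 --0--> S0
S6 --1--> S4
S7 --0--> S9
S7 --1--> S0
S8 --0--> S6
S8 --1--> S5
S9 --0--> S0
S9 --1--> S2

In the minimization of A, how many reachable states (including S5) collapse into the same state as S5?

Every state is reachable, so we keep all 10.
Initial partition by acceptance: {S1,S2,S3,S4,S6,S7,S8,S9} | {S0,S5}.
On input 0, block {S1,S2,S3,S4,S6,S7,S8,S9} splits into {S2,S3,S4,S7,S8} and {S1,S6,S9}.
No further refinement is possible. Final partition (3 blocks): {S2,S3,S4,S7,S8} | {S0,S5} | {S1,S6,S9}.
State S5 belongs to the block {S0,S5}, which has 2 states.

2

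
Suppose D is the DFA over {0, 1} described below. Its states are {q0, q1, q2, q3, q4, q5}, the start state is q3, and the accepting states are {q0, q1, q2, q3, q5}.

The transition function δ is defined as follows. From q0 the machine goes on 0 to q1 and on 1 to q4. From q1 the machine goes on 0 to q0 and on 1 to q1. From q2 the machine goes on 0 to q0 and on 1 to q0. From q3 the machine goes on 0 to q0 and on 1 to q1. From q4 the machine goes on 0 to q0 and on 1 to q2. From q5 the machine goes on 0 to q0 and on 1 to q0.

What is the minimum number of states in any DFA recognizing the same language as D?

4

Reachable states from the start: {q0,q1,q2,q3,q4}. Unreachable: {q5} — drop them.
P0 = {q0,q1,q2,q3} | {q4}.
On input 1, block {q0,q1,q2,q3} splits into {q1,q2,q3} and {q0}.
Split {q1,q2,q3} by δ(·,1) → {q1,q3} and {q2}.
The partition is now stable with 4 blocks: {q1,q3} | {q4} | {q0} | {q2}.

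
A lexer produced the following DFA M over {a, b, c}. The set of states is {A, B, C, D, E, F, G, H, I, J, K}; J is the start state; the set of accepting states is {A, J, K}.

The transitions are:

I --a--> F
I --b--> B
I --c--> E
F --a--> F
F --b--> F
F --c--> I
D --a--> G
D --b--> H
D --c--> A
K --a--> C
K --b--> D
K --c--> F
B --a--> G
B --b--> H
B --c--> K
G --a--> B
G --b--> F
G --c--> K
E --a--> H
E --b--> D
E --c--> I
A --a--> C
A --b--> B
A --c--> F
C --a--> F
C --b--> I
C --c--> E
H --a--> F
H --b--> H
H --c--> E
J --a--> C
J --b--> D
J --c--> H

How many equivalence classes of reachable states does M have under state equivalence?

All states are reachable from the start state.
P0 = {A,J,K} | {B,C,D,E,F,G,H,I}.
Split {B,C,D,E,F,G,H,I} by δ(·,c) → {C,E,F,H,I} and {B,D,G}.
On input b, block {C,E,F,H,I} splits into {C,F,H} and {E,I}.
Refine {C,F,H} on symbol b: members go to different blocks, giving {F,H} and {C}.
No further refinement is possible. Final partition (5 blocks): {A,J,K} | {F,H} | {B,D,G} | {E,I} | {C}.

5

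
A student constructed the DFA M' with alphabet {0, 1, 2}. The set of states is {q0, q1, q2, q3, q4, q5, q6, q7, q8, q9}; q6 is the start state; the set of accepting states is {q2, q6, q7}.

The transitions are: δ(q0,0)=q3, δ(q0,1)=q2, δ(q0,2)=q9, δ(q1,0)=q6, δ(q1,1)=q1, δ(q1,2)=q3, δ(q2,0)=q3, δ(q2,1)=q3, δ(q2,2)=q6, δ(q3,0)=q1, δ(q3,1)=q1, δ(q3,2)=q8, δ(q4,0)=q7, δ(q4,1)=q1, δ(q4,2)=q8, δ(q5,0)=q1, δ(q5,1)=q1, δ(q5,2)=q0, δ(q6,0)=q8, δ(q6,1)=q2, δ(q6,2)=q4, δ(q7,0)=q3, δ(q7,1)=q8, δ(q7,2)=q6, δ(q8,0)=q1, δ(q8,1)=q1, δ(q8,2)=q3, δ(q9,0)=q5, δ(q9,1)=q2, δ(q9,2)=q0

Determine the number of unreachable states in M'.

3

Starting at q6 and following transitions, the reachable set is {q1, q2, q3, q4, q6, q7, q8}. That leaves q0, q5, q9 unreachable — 3 in total.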